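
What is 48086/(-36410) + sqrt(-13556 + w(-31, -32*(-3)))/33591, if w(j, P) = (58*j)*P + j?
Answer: -24043/18205 + I*sqrt(186195)/33591 ≈ -1.3207 + 0.012846*I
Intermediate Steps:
w(j, P) = j + 58*P*j (w(j, P) = 58*P*j + j = j + 58*P*j)
48086/(-36410) + sqrt(-13556 + w(-31, -32*(-3)))/33591 = 48086/(-36410) + sqrt(-13556 - 31*(1 + 58*(-32*(-3))))/33591 = 48086*(-1/36410) + sqrt(-13556 - 31*(1 + 58*96))*(1/33591) = -24043/18205 + sqrt(-13556 - 31*(1 + 5568))*(1/33591) = -24043/18205 + sqrt(-13556 - 31*5569)*(1/33591) = -24043/18205 + sqrt(-13556 - 172639)*(1/33591) = -24043/18205 + sqrt(-186195)*(1/33591) = -24043/18205 + (I*sqrt(186195))*(1/33591) = -24043/18205 + I*sqrt(186195)/33591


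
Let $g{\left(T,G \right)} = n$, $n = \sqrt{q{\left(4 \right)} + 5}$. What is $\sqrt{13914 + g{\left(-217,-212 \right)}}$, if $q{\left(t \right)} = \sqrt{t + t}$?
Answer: $\sqrt{13914 + \sqrt{5 + 2 \sqrt{2}}} \approx 117.97$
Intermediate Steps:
$q{\left(t \right)} = \sqrt{2} \sqrt{t}$ ($q{\left(t \right)} = \sqrt{2 t} = \sqrt{2} \sqrt{t}$)
$n = \sqrt{5 + 2 \sqrt{2}}$ ($n = \sqrt{\sqrt{2} \sqrt{4} + 5} = \sqrt{\sqrt{2} \cdot 2 + 5} = \sqrt{2 \sqrt{2} + 5} = \sqrt{5 + 2 \sqrt{2}} \approx 2.7979$)
$g{\left(T,G \right)} = \sqrt{5 + 2 \sqrt{2}}$
$\sqrt{13914 + g{\left(-217,-212 \right)}} = \sqrt{13914 + \sqrt{5 + 2 \sqrt{2}}}$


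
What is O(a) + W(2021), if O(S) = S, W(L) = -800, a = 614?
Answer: -186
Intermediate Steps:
O(a) + W(2021) = 614 - 800 = -186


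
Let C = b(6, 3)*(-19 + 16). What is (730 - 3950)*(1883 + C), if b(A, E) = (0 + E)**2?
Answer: -5976320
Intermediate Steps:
b(A, E) = E**2
C = -27 (C = 3**2*(-19 + 16) = 9*(-3) = -27)
(730 - 3950)*(1883 + C) = (730 - 3950)*(1883 - 27) = -3220*1856 = -5976320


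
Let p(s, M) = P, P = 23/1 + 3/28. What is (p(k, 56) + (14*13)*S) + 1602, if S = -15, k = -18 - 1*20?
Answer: -30937/28 ≈ -1104.9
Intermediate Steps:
k = -38 (k = -18 - 20 = -38)
P = 647/28 (P = 23*1 + 3*(1/28) = 23 + 3/28 = 647/28 ≈ 23.107)
p(s, M) = 647/28
(p(k, 56) + (14*13)*S) + 1602 = (647/28 + (14*13)*(-15)) + 1602 = (647/28 + 182*(-15)) + 1602 = (647/28 - 2730) + 1602 = -75793/28 + 1602 = -30937/28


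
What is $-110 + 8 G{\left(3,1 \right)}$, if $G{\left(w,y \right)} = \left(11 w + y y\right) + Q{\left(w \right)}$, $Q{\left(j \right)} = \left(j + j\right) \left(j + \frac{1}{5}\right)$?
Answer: $\frac{1578}{5} \approx 315.6$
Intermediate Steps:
$Q{\left(j \right)} = 2 j \left(\frac{1}{5} + j\right)$ ($Q{\left(j \right)} = 2 j \left(j + \frac{1}{5}\right) = 2 j \left(\frac{1}{5} + j\right)$)
$G{\left(w,y \right)} = y^{2} + 11 w + \frac{2 w \left(1 + 5 w\right)}{5}$ ($G{\left(w,y \right)} = \left(11 w + y y\right) + \frac{2 w \left(1 + 5 w\right)}{5} = \left(11 w + y^{2}\right) + \frac{2 w \left(1 + 5 w\right)}{5} = \left(y^{2} + 11 w\right) + \frac{2 w \left(1 + 5 w\right)}{5} = y^{2} + 11 w + \frac{2 w \left(1 + 5 w\right)}{5}$)
$-110 + 8 G{\left(3,1 \right)} = -110 + 8 \left(1^{2} + 2 \cdot 3^{2} + \frac{57}{5} \cdot 3\right) = -110 + 8 \left(1 + 2 \cdot 9 + \frac{171}{5}\right) = -110 + 8 \left(1 + 18 + \frac{171}{5}\right) = -110 + 8 \cdot \frac{266}{5} = -110 + \frac{2128}{5} = \frac{1578}{5}$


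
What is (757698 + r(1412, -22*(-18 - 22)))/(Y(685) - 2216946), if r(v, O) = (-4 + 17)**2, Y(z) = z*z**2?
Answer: 757867/319202179 ≈ 0.0023743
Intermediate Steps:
Y(z) = z**3
r(v, O) = 169 (r(v, O) = 13**2 = 169)
(757698 + r(1412, -22*(-18 - 22)))/(Y(685) - 2216946) = (757698 + 169)/(685**3 - 2216946) = 757867/(321419125 - 2216946) = 757867/319202179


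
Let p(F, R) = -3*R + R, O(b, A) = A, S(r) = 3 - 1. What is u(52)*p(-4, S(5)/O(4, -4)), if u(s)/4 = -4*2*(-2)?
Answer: 64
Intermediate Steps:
S(r) = 2
p(F, R) = -2*R
u(s) = 64 (u(s) = 4*(-4*2*(-2)) = 4*(-8*(-2)) = 4*16 = 64)
u(52)*p(-4, S(5)/O(4, -4)) = 64*(-4/(-4)) = 64*(-4*(-1)/4) = 64*(-2*(-1/2)) = 64*1 = 64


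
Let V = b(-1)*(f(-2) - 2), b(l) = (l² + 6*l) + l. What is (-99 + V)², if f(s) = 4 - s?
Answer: 15129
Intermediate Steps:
b(l) = l² + 7*l
V = -24 (V = (-(7 - 1))*((4 - 1*(-2)) - 2) = (-1*6)*((4 + 2) - 2) = -6*(6 - 2) = -6*4 = -24)
(-99 + V)² = (-99 - 24)² = (-123)² = 15129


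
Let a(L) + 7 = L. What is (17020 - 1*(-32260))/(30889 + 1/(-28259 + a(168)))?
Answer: 1384669440/867919121 ≈ 1.5954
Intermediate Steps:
a(L) = -7 + L
(17020 - 1*(-32260))/(30889 + 1/(-28259 + a(168))) = (17020 - 1*(-32260))/(30889 + 1/(-28259 + (-7 + 168))) = (17020 + 32260)/(30889 + 1/(-28259 + 161)) = 49280/(30889 + 1/(-28098)) = 49280/(30889 - 1/28098) = 49280/(867919121/28098) = 49280*(28098/867919121) = 1384669440/867919121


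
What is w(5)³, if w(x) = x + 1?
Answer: 216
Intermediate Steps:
w(x) = 1 + x
w(5)³ = (1 + 5)³ = 6³ = 216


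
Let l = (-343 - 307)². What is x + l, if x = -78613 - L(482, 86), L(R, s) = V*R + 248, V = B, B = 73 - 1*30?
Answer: 322913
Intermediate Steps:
B = 43 (B = 73 - 30 = 43)
V = 43
L(R, s) = 248 + 43*R (L(R, s) = 43*R + 248 = 248 + 43*R)
l = 422500 (l = (-650)² = 422500)
x = -99587 (x = -78613 - (248 + 43*482) = -78613 - (248 + 20726) = -78613 - 1*20974 = -78613 - 20974 = -99587)
x + l = -99587 + 422500 = 322913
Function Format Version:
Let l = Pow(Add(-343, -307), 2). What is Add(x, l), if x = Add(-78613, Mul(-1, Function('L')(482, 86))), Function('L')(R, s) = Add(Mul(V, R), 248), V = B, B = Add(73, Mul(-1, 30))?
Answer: 322913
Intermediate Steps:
B = 43 (B = Add(73, -30) = 43)
V = 43
Function('L')(R, s) = Add(248, Mul(43, R)) (Function('L')(R, s) = Add(Mul(43, R), 248) = Add(248, Mul(43, R)))
l = 422500 (l = Pow(-650, 2) = 422500)
x = -99587 (x = Add(-78613, Mul(-1, Add(248, Mul(43, 482)))) = Add(-78613, Mul(-1, Add(248, 20726))) = Add(-78613, Mul(-1, 20974)) = Add(-78613, -20974) = -99587)
Add(x, l) = Add(-99587, 422500) = 322913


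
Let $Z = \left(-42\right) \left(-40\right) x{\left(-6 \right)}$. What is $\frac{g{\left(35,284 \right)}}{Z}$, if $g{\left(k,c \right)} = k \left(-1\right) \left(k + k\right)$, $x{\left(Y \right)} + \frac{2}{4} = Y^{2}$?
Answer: $- \frac{35}{852} \approx -0.04108$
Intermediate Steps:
$x{\left(Y \right)} = - \frac{1}{2} + Y^{2}$
$g{\left(k,c \right)} = - 2 k^{2}$ ($g{\left(k,c \right)} = - k 2 k = - 2 k^{2}$)
$Z = 59640$ ($Z = \left(-42\right) \left(-40\right) \left(- \frac{1}{2} + \left(-6\right)^{2}\right) = 1680 \left(- \frac{1}{2} + 36\right) = 1680 \cdot \frac{71}{2} = 59640$)
$\frac{g{\left(35,284 \right)}}{Z} = \frac{\left(-2\right) 35^{2}}{59640} = \left(-2\right) 1225 \cdot \frac{1}{59640} = \left(-2450\right) \frac{1}{59640} = - \frac{35}{852}$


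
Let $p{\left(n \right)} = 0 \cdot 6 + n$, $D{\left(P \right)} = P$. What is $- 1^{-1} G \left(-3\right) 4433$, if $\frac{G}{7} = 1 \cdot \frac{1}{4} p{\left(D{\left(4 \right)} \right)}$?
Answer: $93093$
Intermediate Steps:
$p{\left(n \right)} = n$ ($p{\left(n \right)} = 0 + n = n$)
$G = 7$ ($G = 7 \cdot 1 \cdot \frac{1}{4} \cdot 4 = 7 \cdot \frac{1}{4} \cdot 4 = 7 \cdot 1 = 7$)
$- 1^{-1} G \left(-3\right) 4433 = - 1^{-1} \cdot 7 \left(-3\right) 4433 = \left(-1\right) 1 \cdot 7 \left(-3\right) 4433 = \left(-1\right) 7 \left(-3\right) 4433 = \left(-7\right) \left(-3\right) 4433 = 21 \cdot 4433 = 93093$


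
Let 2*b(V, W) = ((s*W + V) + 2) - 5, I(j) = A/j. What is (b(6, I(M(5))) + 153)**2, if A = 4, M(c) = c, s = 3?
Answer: 2424249/100 ≈ 24243.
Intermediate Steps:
I(j) = 4/j
b(V, W) = -3/2 + V/2 + 3*W/2 (b(V, W) = (((3*W + V) + 2) - 5)/2 = (((V + 3*W) + 2) - 5)/2 = ((2 + V + 3*W) - 5)/2 = (-3 + V + 3*W)/2 = -3/2 + V/2 + 3*W/2)
(b(6, I(M(5))) + 153)**2 = ((-3/2 + (1/2)*6 + 3*(4/5)/2) + 153)**2 = ((-3/2 + 3 + 3*(4*(1/5))/2) + 153)**2 = ((-3/2 + 3 + (3/2)*(4/5)) + 153)**2 = ((-3/2 + 3 + 6/5) + 153)**2 = (27/10 + 153)**2 = (1557/10)**2 = 2424249/100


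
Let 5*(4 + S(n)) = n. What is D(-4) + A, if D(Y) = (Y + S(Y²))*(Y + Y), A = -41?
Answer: -13/5 ≈ -2.6000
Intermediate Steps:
S(n) = -4 + n/5
D(Y) = 2*Y*(-4 + Y + Y²/5) (D(Y) = (Y + (-4 + Y²/5))*(Y + Y) = (-4 + Y + Y²/5)*(2*Y) = 2*Y*(-4 + Y + Y²/5))
D(-4) + A = (⅖)*(-4)*(-20 + (-4)² + 5*(-4)) - 41 = (⅖)*(-4)*(-20 + 16 - 20) - 41 = (⅖)*(-4)*(-24) - 41 = 192/5 - 41 = -13/5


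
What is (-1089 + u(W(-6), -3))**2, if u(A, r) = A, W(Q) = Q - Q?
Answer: 1185921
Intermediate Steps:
W(Q) = 0
(-1089 + u(W(-6), -3))**2 = (-1089 + 0)**2 = (-1089)**2 = 1185921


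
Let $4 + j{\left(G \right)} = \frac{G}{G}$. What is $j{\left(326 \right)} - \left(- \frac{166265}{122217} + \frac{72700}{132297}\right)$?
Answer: $- \frac{11798547514}{5389647483} \approx -2.1891$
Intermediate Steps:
$j{\left(G \right)} = -3$ ($j{\left(G \right)} = -4 + \frac{G}{G} = -4 + 1 = -3$)
$j{\left(326 \right)} - \left(- \frac{166265}{122217} + \frac{72700}{132297}\right) = -3 - \left(- \frac{166265}{122217} + \frac{72700}{132297}\right) = -3 - - \frac{4370394935}{5389647483} = -3 + \left(- \frac{72700}{132297} + \frac{166265}{122217}\right) = -3 + \frac{4370394935}{5389647483} = - \frac{11798547514}{5389647483}$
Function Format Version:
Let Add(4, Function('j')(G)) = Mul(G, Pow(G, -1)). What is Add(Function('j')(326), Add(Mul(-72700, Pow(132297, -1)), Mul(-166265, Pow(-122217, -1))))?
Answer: Rational(-11798547514, 5389647483) ≈ -2.1891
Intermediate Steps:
Function('j')(G) = -3 (Function('j')(G) = Add(-4, Mul(G, Pow(G, -1))) = Add(-4, 1) = -3)
Add(Function('j')(326), Add(Mul(-72700, Pow(132297, -1)), Mul(-166265, Pow(-122217, -1)))) = Add(-3, Add(Mul(-72700, Pow(132297, -1)), Mul(-166265, Pow(-122217, -1)))) = Add(-3, Add(Mul(-72700, Rational(1, 132297)), Mul(-166265, Rational(-1, 122217)))) = Add(-3, Add(Rational(-72700, 132297), Rational(166265, 122217))) = Add(-3, Rational(4370394935, 5389647483)) = Rational(-11798547514, 5389647483)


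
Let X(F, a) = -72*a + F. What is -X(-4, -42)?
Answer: -3020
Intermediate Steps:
X(F, a) = F - 72*a
-X(-4, -42) = -(-4 - 72*(-42)) = -(-4 + 3024) = -1*3020 = -3020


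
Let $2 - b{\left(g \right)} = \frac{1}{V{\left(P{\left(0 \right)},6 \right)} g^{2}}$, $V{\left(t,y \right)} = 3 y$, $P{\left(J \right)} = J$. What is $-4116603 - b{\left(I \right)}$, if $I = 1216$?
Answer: $- \frac{109566768291839}{26615808} \approx -4.1166 \cdot 10^{6}$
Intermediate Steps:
$b{\left(g \right)} = 2 - \frac{1}{18 g^{2}}$ ($b{\left(g \right)} = 2 - \frac{1}{3 \cdot 6 g^{2}} = 2 - \frac{1}{18 g^{2}}$)
$-4116603 - b{\left(I \right)} = -4116603 - \left(2 - \frac{1}{18 \cdot 1478656}\right) = -4116603 - \left(2 - \frac{1}{26615808}\right) = -4116603 - \frac{53231615}{26615808} = - \frac{109566768291839}{26615808}$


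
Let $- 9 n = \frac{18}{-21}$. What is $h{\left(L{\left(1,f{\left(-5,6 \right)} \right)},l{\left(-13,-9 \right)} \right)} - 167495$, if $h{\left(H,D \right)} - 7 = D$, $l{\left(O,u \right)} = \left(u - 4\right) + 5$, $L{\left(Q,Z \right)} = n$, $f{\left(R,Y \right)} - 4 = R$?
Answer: $-167496$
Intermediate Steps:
$n = \frac{2}{21}$ ($n = - \frac{18 \frac{1}{-21}}{9} = - \frac{18 \left(- \frac{1}{21}\right)}{9} = \left(- \frac{1}{9}\right) \left(- \frac{6}{7}\right) = \frac{2}{21} \approx 0.095238$)
$f{\left(R,Y \right)} = 4 + R$
$L{\left(Q,Z \right)} = \frac{2}{21}$
$l{\left(O,u \right)} = 1 + u$ ($l{\left(O,u \right)} = \left(-4 + u\right) + 5 = 1 + u$)
$h{\left(H,D \right)} = 7 + D$
$h{\left(L{\left(1,f{\left(-5,6 \right)} \right)},l{\left(-13,-9 \right)} \right)} - 167495 = \left(7 + \left(1 - 9\right)\right) - 167495 = \left(7 - 8\right) - 167495 = -1 - 167495 = -167496$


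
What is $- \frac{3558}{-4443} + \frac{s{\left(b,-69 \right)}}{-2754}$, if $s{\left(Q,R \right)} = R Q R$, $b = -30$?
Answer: $\frac{3977731}{75531} \approx 52.664$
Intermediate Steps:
$s{\left(Q,R \right)} = Q R^{2}$ ($s{\left(Q,R \right)} = Q R R = Q R^{2}$)
$- \frac{3558}{-4443} + \frac{s{\left(b,-69 \right)}}{-2754} = - \frac{3558}{-4443} + \frac{\left(-30\right) \left(-69\right)^{2}}{-2754} = \left(-3558\right) \left(- \frac{1}{4443}\right) + \left(-30\right) 4761 \left(- \frac{1}{2754}\right) = \frac{1186}{1481} - - \frac{2645}{51} = \frac{1186}{1481} + \frac{2645}{51} = \frac{3977731}{75531}$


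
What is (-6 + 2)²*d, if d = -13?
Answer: -208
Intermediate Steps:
(-6 + 2)²*d = (-6 + 2)²*(-13) = (-4)²*(-13) = 16*(-13) = -208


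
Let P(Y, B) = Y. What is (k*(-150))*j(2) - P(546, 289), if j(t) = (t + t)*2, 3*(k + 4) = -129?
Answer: 55854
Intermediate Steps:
k = -47 (k = -4 + (1/3)*(-129) = -4 - 43 = -47)
j(t) = 4*t (j(t) = (2*t)*2 = 4*t)
(k*(-150))*j(2) - P(546, 289) = (-47*(-150))*(4*2) - 1*546 = 7050*8 - 546 = 56400 - 546 = 55854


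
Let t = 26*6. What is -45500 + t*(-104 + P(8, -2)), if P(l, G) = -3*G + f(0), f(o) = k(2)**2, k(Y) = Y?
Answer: -60164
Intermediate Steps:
f(o) = 4 (f(o) = 2**2 = 4)
P(l, G) = 4 - 3*G (P(l, G) = -3*G + 4 = 4 - 3*G)
t = 156
-45500 + t*(-104 + P(8, -2)) = -45500 + 156*(-104 + (4 - 3*(-2))) = -45500 + 156*(-104 + (4 + 6)) = -45500 + 156*(-104 + 10) = -45500 + 156*(-94) = -45500 - 14664 = -60164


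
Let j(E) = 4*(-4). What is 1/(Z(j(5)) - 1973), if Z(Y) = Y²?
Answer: -1/1717 ≈ -0.00058241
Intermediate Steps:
j(E) = -16
1/(Z(j(5)) - 1973) = 1/((-16)² - 1973) = 1/(256 - 1973) = 1/(-1717) = -1/1717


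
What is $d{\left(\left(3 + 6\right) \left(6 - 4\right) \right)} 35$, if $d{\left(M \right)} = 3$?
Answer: $105$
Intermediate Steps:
$d{\left(\left(3 + 6\right) \left(6 - 4\right) \right)} 35 = 3 \cdot 35 = 105$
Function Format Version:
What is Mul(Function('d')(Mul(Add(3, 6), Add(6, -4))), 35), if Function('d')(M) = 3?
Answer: 105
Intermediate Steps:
Mul(Function('d')(Mul(Add(3, 6), Add(6, -4))), 35) = Mul(3, 35) = 105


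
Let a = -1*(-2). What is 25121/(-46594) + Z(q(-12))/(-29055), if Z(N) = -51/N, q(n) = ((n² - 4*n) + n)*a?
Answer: -43793043251/81227320200 ≈ -0.53914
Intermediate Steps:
a = 2
q(n) = -6*n + 2*n² (q(n) = ((n² - 4*n) + n)*2 = (n² - 3*n)*2 = -6*n + 2*n²)
25121/(-46594) + Z(q(-12))/(-29055) = 25121/(-46594) - 51*(-1/(24*(-3 - 12)))/(-29055) = 25121*(-1/46594) - 51/(2*(-12)*(-15))*(-1/29055) = -25121/46594 - 51/360*(-1/29055) = -25121/46594 - 51*1/360*(-1/29055) = -25121/46594 - 17/120*(-1/29055) = -25121/46594 + 17/3486600 = -43793043251/81227320200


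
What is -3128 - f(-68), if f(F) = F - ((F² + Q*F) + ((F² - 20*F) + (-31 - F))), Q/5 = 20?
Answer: 785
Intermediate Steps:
Q = 100 (Q = 5*20 = 100)
f(F) = 31 - 78*F - 2*F² (f(F) = F - ((F² + 100*F) + ((F² - 20*F) + (-31 - F))) = F - ((F² + 100*F) + (-31 + F² - 21*F)) = F - (-31 + 2*F² + 79*F) = F + (31 - 79*F - 2*F²) = 31 - 78*F - 2*F²)
-3128 - f(-68) = -3128 - (31 - 78*(-68) - 2*(-68)²) = -3128 - (31 + 5304 - 2*4624) = -3128 - (31 + 5304 - 9248) = -3128 - 1*(-3913) = -3128 + 3913 = 785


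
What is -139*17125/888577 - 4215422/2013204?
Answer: -4268953752997/894443385354 ≈ -4.7728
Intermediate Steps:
-139*17125/888577 - 4215422/2013204 = -2380375*1/888577 - 4215422*1/2013204 = -2380375/888577 - 2107711/1006602 = -4268953752997/894443385354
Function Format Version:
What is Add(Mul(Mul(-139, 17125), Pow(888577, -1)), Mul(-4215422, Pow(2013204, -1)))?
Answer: Rational(-4268953752997, 894443385354) ≈ -4.7728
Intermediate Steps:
Add(Mul(Mul(-139, 17125), Pow(888577, -1)), Mul(-4215422, Pow(2013204, -1))) = Add(Mul(-2380375, Rational(1, 888577)), Mul(-4215422, Rational(1, 2013204))) = Add(Rational(-2380375, 888577), Rational(-2107711, 1006602)) = Rational(-4268953752997, 894443385354)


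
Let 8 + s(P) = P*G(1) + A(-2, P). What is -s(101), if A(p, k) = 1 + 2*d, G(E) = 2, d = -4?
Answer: -187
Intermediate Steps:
A(p, k) = -7 (A(p, k) = 1 + 2*(-4) = 1 - 8 = -7)
s(P) = -15 + 2*P (s(P) = -8 + (P*2 - 7) = -8 + (2*P - 7) = -8 + (-7 + 2*P) = -15 + 2*P)
-s(101) = -(-15 + 2*101) = -(-15 + 202) = -1*187 = -187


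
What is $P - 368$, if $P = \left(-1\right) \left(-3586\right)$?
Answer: $3218$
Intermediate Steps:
$P = 3586$
$P - 368 = 3586 - 368 = 3218$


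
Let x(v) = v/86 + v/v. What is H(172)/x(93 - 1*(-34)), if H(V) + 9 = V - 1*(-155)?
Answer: 9116/71 ≈ 128.39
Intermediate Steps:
H(V) = 146 + V (H(V) = -9 + (V - 1*(-155)) = -9 + (V + 155) = -9 + (155 + V) = 146 + V)
x(v) = 1 + v/86 (x(v) = v*(1/86) + 1 = v/86 + 1 = 1 + v/86)
H(172)/x(93 - 1*(-34)) = (146 + 172)/(1 + (93 - 1*(-34))/86) = 318/(1 + (93 + 34)/86) = 318/(1 + (1/86)*127) = 318/(1 + 127/86) = 318/(213/86) = 318*(86/213) = 9116/71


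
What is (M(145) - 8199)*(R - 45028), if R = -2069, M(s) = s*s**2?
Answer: -143194943322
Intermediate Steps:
M(s) = s**3
(M(145) - 8199)*(R - 45028) = (145**3 - 8199)*(-2069 - 45028) = (3048625 - 8199)*(-47097) = 3040426*(-47097) = -143194943322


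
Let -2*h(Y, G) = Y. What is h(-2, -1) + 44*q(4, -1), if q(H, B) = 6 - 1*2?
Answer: 177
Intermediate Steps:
q(H, B) = 4 (q(H, B) = 6 - 2 = 4)
h(Y, G) = -Y/2
h(-2, -1) + 44*q(4, -1) = -½*(-2) + 44*4 = 1 + 176 = 177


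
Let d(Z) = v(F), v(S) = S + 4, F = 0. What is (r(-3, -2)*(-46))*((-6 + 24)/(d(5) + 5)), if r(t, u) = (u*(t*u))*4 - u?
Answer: 4232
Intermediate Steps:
v(S) = 4 + S
d(Z) = 4 (d(Z) = 4 + 0 = 4)
r(t, u) = -u + 4*t*u**2 (r(t, u) = (t*u**2)*4 - u = 4*t*u**2 - u = -u + 4*t*u**2)
(r(-3, -2)*(-46))*((-6 + 24)/(d(5) + 5)) = (-2*(-1 + 4*(-3)*(-2))*(-46))*((-6 + 24)/(4 + 5)) = (-2*(-1 + 24)*(-46))*(18/9) = (-2*23*(-46))*(18*(1/9)) = -46*(-46)*2 = 2116*2 = 4232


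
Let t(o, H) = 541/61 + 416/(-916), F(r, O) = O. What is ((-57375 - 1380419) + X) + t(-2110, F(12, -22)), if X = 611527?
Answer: -11542006178/13969 ≈ -8.2626e+5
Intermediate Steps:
t(o, H) = 117545/13969 (t(o, H) = 541*(1/61) + 416*(-1/916) = 541/61 - 104/229 = 117545/13969)
((-57375 - 1380419) + X) + t(-2110, F(12, -22)) = ((-57375 - 1380419) + 611527) + 117545/13969 = (-1437794 + 611527) + 117545/13969 = -826267 + 117545/13969 = -11542006178/13969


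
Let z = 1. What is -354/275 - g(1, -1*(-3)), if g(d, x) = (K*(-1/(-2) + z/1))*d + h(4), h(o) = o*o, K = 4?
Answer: -6404/275 ≈ -23.287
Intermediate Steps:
h(o) = o²
g(d, x) = 16 + 6*d (g(d, x) = (4*(-1/(-2) + 1/1))*d + 4² = (4*(-1*(-½) + 1*1))*d + 16 = (4*(½ + 1))*d + 16 = (4*(3/2))*d + 16 = 6*d + 16 = 16 + 6*d)
-354/275 - g(1, -1*(-3)) = -354/275 - (16 + 6*1) = -354*1/275 - (16 + 6) = -354/275 - 1*22 = -354/275 - 22 = -6404/275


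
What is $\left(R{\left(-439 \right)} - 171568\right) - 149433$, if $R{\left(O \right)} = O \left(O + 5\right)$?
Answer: $-130475$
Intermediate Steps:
$R{\left(O \right)} = O \left(5 + O\right)$
$\left(R{\left(-439 \right)} - 171568\right) - 149433 = \left(- 439 \left(5 - 439\right) - 171568\right) - 149433 = \left(\left(-439\right) \left(-434\right) - 171568\right) - 149433 = \left(190526 - 171568\right) - 149433 = 18958 - 149433 = -130475$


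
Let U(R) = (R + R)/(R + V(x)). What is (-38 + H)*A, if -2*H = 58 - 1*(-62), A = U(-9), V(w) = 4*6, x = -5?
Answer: 588/5 ≈ 117.60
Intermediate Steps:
V(w) = 24
U(R) = 2*R/(24 + R) (U(R) = (R + R)/(R + 24) = (2*R)/(24 + R) = 2*R/(24 + R))
A = -6/5 (A = 2*(-9)/(24 - 9) = 2*(-9)/15 = 2*(-9)*(1/15) = -6/5 ≈ -1.2000)
H = -60 (H = -(58 - 1*(-62))/2 = -(58 + 62)/2 = -½*120 = -60)
(-38 + H)*A = (-38 - 60)*(-6/5) = -98*(-6/5) = 588/5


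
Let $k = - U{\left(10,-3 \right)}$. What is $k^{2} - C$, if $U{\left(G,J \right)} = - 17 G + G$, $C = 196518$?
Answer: $-170918$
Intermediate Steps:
$U{\left(G,J \right)} = - 16 G$
$k = 160$ ($k = - \left(-16\right) 10 = \left(-1\right) \left(-160\right) = 160$)
$k^{2} - C = 160^{2} - 196518 = 25600 - 196518 = -170918$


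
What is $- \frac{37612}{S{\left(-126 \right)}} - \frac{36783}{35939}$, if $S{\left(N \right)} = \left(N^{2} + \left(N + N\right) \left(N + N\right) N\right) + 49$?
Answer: $- \frac{292381814689}{286993723681} \approx -1.0188$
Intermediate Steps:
$S{\left(N \right)} = 49 + N^{2} + 4 N^{3}$ ($S{\left(N \right)} = \left(N^{2} + 2 N 2 N N\right) + 49 = \left(N^{2} + 4 N^{2} N\right) + 49 = \left(N^{2} + 4 N^{3}\right) + 49 = 49 + N^{2} + 4 N^{3}$)
$- \frac{37612}{S{\left(-126 \right)}} - \frac{36783}{35939} = - \frac{37612}{49 + \left(-126\right)^{2} + 4 \left(-126\right)^{3}} - \frac{36783}{35939} = - \frac{37612}{49 + 15876 + 4 \left(-2000376\right)} - \frac{36783}{35939} = - \frac{37612}{49 + 15876 - 8001504} - \frac{36783}{35939} = - \frac{37612}{-7985579} - \frac{36783}{35939} = \left(-37612\right) \left(- \frac{1}{7985579}\right) - \frac{36783}{35939} = \frac{37612}{7985579} - \frac{36783}{35939} = - \frac{292381814689}{286993723681}$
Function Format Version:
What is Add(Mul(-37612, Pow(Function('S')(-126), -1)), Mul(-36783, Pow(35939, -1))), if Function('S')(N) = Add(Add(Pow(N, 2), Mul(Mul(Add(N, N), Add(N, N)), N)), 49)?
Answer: Rational(-292381814689, 286993723681) ≈ -1.0188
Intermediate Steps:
Function('S')(N) = Add(49, Pow(N, 2), Mul(4, Pow(N, 3))) (Function('S')(N) = Add(Add(Pow(N, 2), Mul(Mul(Mul(2, N), Mul(2, N)), N)), 49) = Add(Add(Pow(N, 2), Mul(Mul(4, Pow(N, 2)), N)), 49) = Add(Add(Pow(N, 2), Mul(4, Pow(N, 3))), 49) = Add(49, Pow(N, 2), Mul(4, Pow(N, 3))))
Add(Mul(-37612, Pow(Function('S')(-126), -1)), Mul(-36783, Pow(35939, -1))) = Add(Mul(-37612, Pow(Add(49, Pow(-126, 2), Mul(4, Pow(-126, 3))), -1)), Mul(-36783, Pow(35939, -1))) = Add(Mul(-37612, Pow(Add(49, 15876, Mul(4, -2000376)), -1)), Mul(-36783, Rational(1, 35939))) = Add(Mul(-37612, Pow(Add(49, 15876, -8001504), -1)), Rational(-36783, 35939)) = Add(Mul(-37612, Pow(-7985579, -1)), Rational(-36783, 35939)) = Add(Mul(-37612, Rational(-1, 7985579)), Rational(-36783, 35939)) = Add(Rational(37612, 7985579), Rational(-36783, 35939)) = Rational(-292381814689, 286993723681)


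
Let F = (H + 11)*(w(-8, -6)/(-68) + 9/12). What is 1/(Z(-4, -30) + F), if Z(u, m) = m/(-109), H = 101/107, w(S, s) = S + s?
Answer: 396542/4636455 ≈ 0.085527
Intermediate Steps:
H = 101/107 (H = 101*(1/107) = 101/107 ≈ 0.94392)
Z(u, m) = -m/109 (Z(u, m) = m*(-1/109) = -m/109)
F = 41535/3638 (F = (101/107 + 11)*((-8 - 6)/(-68) + 9/12) = 1278*(-14*(-1/68) + 9*(1/12))/107 = 1278*(7/34 + ¾)/107 = (1278/107)*(65/68) = 41535/3638 ≈ 11.417)
1/(Z(-4, -30) + F) = 1/(-1/109*(-30) + 41535/3638) = 1/(30/109 + 41535/3638) = 1/(4636455/396542) = 396542/4636455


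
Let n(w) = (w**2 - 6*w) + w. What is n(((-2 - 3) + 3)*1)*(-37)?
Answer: -518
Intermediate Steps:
n(w) = w**2 - 5*w
n(((-2 - 3) + 3)*1)*(-37) = ((((-2 - 3) + 3)*1)*(-5 + ((-2 - 3) + 3)*1))*(-37) = (((-5 + 3)*1)*(-5 + (-5 + 3)*1))*(-37) = ((-2*1)*(-5 - 2*1))*(-37) = -2*(-5 - 2)*(-37) = -2*(-7)*(-37) = 14*(-37) = -518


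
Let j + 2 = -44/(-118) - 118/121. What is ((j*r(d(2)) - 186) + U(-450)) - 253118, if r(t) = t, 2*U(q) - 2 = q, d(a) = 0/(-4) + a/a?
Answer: -1809954970/7139 ≈ -2.5353e+5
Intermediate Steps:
d(a) = 1 (d(a) = 0*(-¼) + 1 = 0 + 1 = 1)
U(q) = 1 + q/2
j = -18578/7139 (j = -2 + (-44/(-118) - 118/121) = -2 + (-44*(-1/118) - 118*1/121) = -2 + (22/59 - 118/121) = -2 - 4300/7139 = -18578/7139 ≈ -2.6023)
((j*r(d(2)) - 186) + U(-450)) - 253118 = ((-18578/7139*1 - 186) + (1 + (½)*(-450))) - 253118 = ((-18578/7139 - 186) + (1 - 225)) - 253118 = (-1346432/7139 - 224) - 253118 = -2945568/7139 - 253118 = -1809954970/7139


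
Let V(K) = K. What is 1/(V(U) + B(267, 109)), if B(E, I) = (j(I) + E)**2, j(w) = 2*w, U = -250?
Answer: 1/234975 ≈ 4.2558e-6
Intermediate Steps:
B(E, I) = (E + 2*I)**2 (B(E, I) = (2*I + E)**2 = (E + 2*I)**2)
1/(V(U) + B(267, 109)) = 1/(-250 + (267 + 2*109)**2) = 1/(-250 + (267 + 218)**2) = 1/(-250 + 485**2) = 1/(-250 + 235225) = 1/234975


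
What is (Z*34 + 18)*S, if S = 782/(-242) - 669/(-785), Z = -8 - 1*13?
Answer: 157286256/94985 ≈ 1655.9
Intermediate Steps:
Z = -21 (Z = -8 - 13 = -21)
S = -225986/94985 (S = 782*(-1/242) - 669*(-1/785) = -391/121 + 669/785 = -225986/94985 ≈ -2.3792)
(Z*34 + 18)*S = (-21*34 + 18)*(-225986/94985) = (-714 + 18)*(-225986/94985) = -696*(-225986/94985) = 157286256/94985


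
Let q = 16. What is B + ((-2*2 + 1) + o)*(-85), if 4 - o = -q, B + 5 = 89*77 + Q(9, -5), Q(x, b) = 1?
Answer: 5404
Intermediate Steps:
B = 6849 (B = -5 + (89*77 + 1) = -5 + (6853 + 1) = -5 + 6854 = 6849)
o = 20 (o = 4 - (-1)*16 = 4 - 1*(-16) = 4 + 16 = 20)
B + ((-2*2 + 1) + o)*(-85) = 6849 + ((-2*2 + 1) + 20)*(-85) = 6849 + ((-4 + 1) + 20)*(-85) = 6849 + (-3 + 20)*(-85) = 6849 + 17*(-85) = 6849 - 1445 = 5404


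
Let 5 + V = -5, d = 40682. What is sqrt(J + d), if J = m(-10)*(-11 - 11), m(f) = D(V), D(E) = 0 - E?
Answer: sqrt(40462) ≈ 201.15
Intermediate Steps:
V = -10 (V = -5 - 5 = -10)
D(E) = -E
m(f) = 10 (m(f) = -1*(-10) = 10)
J = -220 (J = 10*(-11 - 11) = 10*(-22) = -220)
sqrt(J + d) = sqrt(-220 + 40682) = sqrt(40462)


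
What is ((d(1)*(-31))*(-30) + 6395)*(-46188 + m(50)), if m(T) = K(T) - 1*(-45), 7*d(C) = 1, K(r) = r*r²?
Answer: 3603370615/7 ≈ 5.1477e+8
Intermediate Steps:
K(r) = r³
d(C) = ⅐ (d(C) = (⅐)*1 = ⅐)
m(T) = 45 + T³ (m(T) = T³ - 1*(-45) = T³ + 45 = 45 + T³)
((d(1)*(-31))*(-30) + 6395)*(-46188 + m(50)) = (((⅐)*(-31))*(-30) + 6395)*(-46188 + (45 + 50³)) = (-31/7*(-30) + 6395)*(-46188 + (45 + 125000)) = (930/7 + 6395)*(-46188 + 125045) = (45695/7)*78857 = 3603370615/7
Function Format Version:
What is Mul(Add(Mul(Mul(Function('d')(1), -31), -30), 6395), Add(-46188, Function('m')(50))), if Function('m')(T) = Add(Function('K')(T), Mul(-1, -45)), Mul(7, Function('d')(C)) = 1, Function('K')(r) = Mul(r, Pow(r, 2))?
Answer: Rational(3603370615, 7) ≈ 5.1477e+8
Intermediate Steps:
Function('K')(r) = Pow(r, 3)
Function('d')(C) = Rational(1, 7) (Function('d')(C) = Mul(Rational(1, 7), 1) = Rational(1, 7))
Function('m')(T) = Add(45, Pow(T, 3)) (Function('m')(T) = Add(Pow(T, 3), Mul(-1, -45)) = Add(Pow(T, 3), 45) = Add(45, Pow(T, 3)))
Mul(Add(Mul(Mul(Function('d')(1), -31), -30), 6395), Add(-46188, Function('m')(50))) = Mul(Add(Mul(Mul(Rational(1, 7), -31), -30), 6395), Add(-46188, Add(45, Pow(50, 3)))) = Mul(Add(Mul(Rational(-31, 7), -30), 6395), Add(-46188, Add(45, 125000))) = Mul(Add(Rational(930, 7), 6395), Add(-46188, 125045)) = Mul(Rational(45695, 7), 78857) = Rational(3603370615, 7)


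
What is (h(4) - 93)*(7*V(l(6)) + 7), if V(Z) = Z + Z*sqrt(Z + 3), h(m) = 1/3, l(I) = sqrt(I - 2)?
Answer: -1946 - 3892*sqrt(5)/3 ≈ -4846.9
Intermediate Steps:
l(I) = sqrt(-2 + I)
h(m) = 1/3
V(Z) = Z + Z*sqrt(3 + Z)
(h(4) - 93)*(7*V(l(6)) + 7) = (1/3 - 93)*(7*(sqrt(-2 + 6)*(1 + sqrt(3 + sqrt(-2 + 6)))) + 7) = -278*(7*(sqrt(4)*(1 + sqrt(3 + sqrt(4)))) + 7)/3 = -278*(7*(2*(1 + sqrt(3 + 2))) + 7)/3 = -278*(7*(2*(1 + sqrt(5))) + 7)/3 = -278*(7*(2 + 2*sqrt(5)) + 7)/3 = -278*((14 + 14*sqrt(5)) + 7)/3 = -278*(21 + 14*sqrt(5))/3 = -1946 - 3892*sqrt(5)/3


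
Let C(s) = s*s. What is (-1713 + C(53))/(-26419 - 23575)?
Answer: -548/24997 ≈ -0.021923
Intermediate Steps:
C(s) = s²
(-1713 + C(53))/(-26419 - 23575) = (-1713 + 53²)/(-26419 - 23575) = (-1713 + 2809)/(-49994) = 1096*(-1/49994) = -548/24997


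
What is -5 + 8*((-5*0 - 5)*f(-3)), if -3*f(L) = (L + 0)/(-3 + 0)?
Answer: 25/3 ≈ 8.3333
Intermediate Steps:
f(L) = L/9 (f(L) = -(L + 0)/(3*(-3 + 0)) = -L/(3*(-3)) = -L*(-1)/(3*3) = -(-1)*L/9 = L/9)
-5 + 8*((-5*0 - 5)*f(-3)) = -5 + 8*((-5*0 - 5)*((1/9)*(-3))) = -5 + 8*((0 - 5)*(-1/3)) = -5 + 8*(-5*(-1/3)) = -5 + 8*(5/3) = -5 + 40/3 = 25/3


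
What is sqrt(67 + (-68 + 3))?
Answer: sqrt(2) ≈ 1.4142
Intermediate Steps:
sqrt(67 + (-68 + 3)) = sqrt(67 - 65) = sqrt(2)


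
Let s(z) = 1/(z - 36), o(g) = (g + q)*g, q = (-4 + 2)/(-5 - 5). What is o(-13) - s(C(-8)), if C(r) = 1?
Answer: 1165/7 ≈ 166.43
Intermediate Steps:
q = 1/5 (q = -2/(-10) = -2*(-1/10) = 1/5 ≈ 0.20000)
o(g) = g*(1/5 + g) (o(g) = (g + 1/5)*g = (1/5 + g)*g = g*(1/5 + g))
s(z) = 1/(-36 + z)
o(-13) - s(C(-8)) = -13*(1/5 - 13) - 1/(-36 + 1) = -13*(-64/5) - 1/(-35) = 832/5 - 1*(-1/35) = 832/5 + 1/35 = 1165/7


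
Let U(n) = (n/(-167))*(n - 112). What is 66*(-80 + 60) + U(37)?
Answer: -217665/167 ≈ -1303.4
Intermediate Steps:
U(n) = -n*(-112 + n)/167 (U(n) = (n*(-1/167))*(-112 + n) = (-n/167)*(-112 + n) = -n*(-112 + n)/167)
66*(-80 + 60) + U(37) = 66*(-80 + 60) + (1/167)*37*(112 - 1*37) = 66*(-20) + (1/167)*37*(112 - 37) = -1320 + (1/167)*37*75 = -1320 + 2775/167 = -217665/167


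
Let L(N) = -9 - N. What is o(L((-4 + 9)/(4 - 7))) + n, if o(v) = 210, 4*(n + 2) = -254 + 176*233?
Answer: 20793/2 ≈ 10397.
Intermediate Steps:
n = 20373/2 (n = -2 + (-254 + 176*233)/4 = -2 + (-254 + 41008)/4 = -2 + (¼)*40754 = -2 + 20377/2 = 20373/2 ≈ 10187.)
o(L((-4 + 9)/(4 - 7))) + n = 210 + 20373/2 = 20793/2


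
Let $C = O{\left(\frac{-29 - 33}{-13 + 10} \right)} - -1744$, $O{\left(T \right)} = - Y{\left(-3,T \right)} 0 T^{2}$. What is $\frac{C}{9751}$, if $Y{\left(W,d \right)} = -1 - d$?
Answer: $\frac{1744}{9751} \approx 0.17885$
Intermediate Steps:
$O{\left(T \right)} = 0$ ($O{\left(T \right)} = - (-1 - T) 0 T^{2} = \left(1 + T\right) 0 T^{2} = 0 T^{2} = 0$)
$C = 1744$ ($C = 0 - -1744 = 0 + 1744 = 1744$)
$\frac{C}{9751} = \frac{1744}{9751}$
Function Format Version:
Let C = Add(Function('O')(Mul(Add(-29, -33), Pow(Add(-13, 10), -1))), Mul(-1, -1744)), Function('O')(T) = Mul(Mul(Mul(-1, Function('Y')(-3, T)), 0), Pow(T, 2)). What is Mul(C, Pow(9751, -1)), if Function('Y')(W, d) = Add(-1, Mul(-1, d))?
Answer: Rational(1744, 9751) ≈ 0.17885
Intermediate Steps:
Function('O')(T) = 0 (Function('O')(T) = Mul(Mul(Mul(-1, Add(-1, Mul(-1, T))), 0), Pow(T, 2)) = Mul(Mul(Add(1, T), 0), Pow(T, 2)) = Mul(0, Pow(T, 2)) = 0)
C = 1744 (C = Add(0, Mul(-1, -1744)) = Add(0, 1744) = 1744)
Mul(C, Pow(9751, -1)) = Mul(1744, Pow(9751, -1)) = Mul(1744, Rational(1, 9751)) = Rational(1744, 9751)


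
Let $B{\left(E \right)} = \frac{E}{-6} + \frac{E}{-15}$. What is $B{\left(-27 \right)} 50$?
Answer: $315$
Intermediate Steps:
$B{\left(E \right)} = - \frac{7 E}{30}$ ($B{\left(E \right)} = E \left(- \frac{1}{6}\right) + E \left(- \frac{1}{15}\right) = - \frac{E}{6} - \frac{E}{15} = - \frac{7 E}{30}$)
$B{\left(-27 \right)} 50 = \left(- \frac{7}{30}\right) \left(-27\right) 50 = \frac{63}{10} \cdot 50 = 315$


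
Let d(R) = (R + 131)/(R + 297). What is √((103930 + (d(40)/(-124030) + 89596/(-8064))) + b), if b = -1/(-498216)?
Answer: √552051018800610046509293247444790/72885705101160 ≈ 322.36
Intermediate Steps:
b = 1/498216 (b = -1*(-1/498216) = 1/498216 ≈ 2.0072e-6)
d(R) = (131 + R)/(297 + R)
√((103930 + (d(40)/(-124030) + 89596/(-8064))) + b) = √((103930 + (((131 + 40)/(297 + 40))/(-124030) + 89596/(-8064))) + 1/498216) = √((103930 + ((171/337)*(-1/124030) + 89596*(-1/8064))) + 1/498216) = √((103930 + (((1/337)*171)*(-1/124030) - 22399/2016)) + 1/498216) = √((103930 + ((171/337)*(-1/124030) - 22399/2016)) + 1/498216) = √((103930 + (-171/41798110 - 22399/2016)) + 1/498216) = √((103930 - 468118105313/42132494880) + 1/498216) = √(4378362074773087/42132494880 + 1/498216) = √(90890418311970033653/874628461213920) = √552051018800610046509293247444790/72885705101160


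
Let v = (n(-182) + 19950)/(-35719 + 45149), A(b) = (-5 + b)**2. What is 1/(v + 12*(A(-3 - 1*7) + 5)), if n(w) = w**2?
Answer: 4715/13039937 ≈ 0.00036158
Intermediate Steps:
v = 26537/4715 (v = ((-182)**2 + 19950)/(-35719 + 45149) = (33124 + 19950)/9430 = 53074*(1/9430) = 26537/4715 ≈ 5.6282)
1/(v + 12*(A(-3 - 1*7) + 5)) = 1/(26537/4715 + 12*((-5 + (-3 - 1*7))**2 + 5)) = 1/(26537/4715 + 12*((-5 + (-3 - 7))**2 + 5)) = 1/(26537/4715 + 12*((-5 - 10)**2 + 5)) = 1/(26537/4715 + 12*((-15)**2 + 5)) = 1/(26537/4715 + 12*(225 + 5)) = 1/(26537/4715 + 12*230) = 1/(26537/4715 + 2760) = 1/(13039937/4715) = 4715/13039937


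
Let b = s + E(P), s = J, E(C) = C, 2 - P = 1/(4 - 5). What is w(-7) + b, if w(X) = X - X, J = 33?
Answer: 36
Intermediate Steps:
P = 3 (P = 2 - 1/(4 - 5) = 2 - 1/(-1) = 2 - 1*(-1) = 2 + 1 = 3)
s = 33
w(X) = 0
b = 36 (b = 33 + 3 = 36)
w(-7) + b = 0 + 36 = 36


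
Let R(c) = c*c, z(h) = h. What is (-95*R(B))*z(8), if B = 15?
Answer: -171000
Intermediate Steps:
R(c) = c²
(-95*R(B))*z(8) = -95*15²*8 = -95*225*8 = -21375*8 = -171000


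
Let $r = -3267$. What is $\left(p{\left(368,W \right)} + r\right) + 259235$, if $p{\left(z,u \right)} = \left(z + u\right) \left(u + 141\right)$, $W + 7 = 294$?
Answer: $536308$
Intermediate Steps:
$W = 287$ ($W = -7 + 294 = 287$)
$p{\left(z,u \right)} = \left(141 + u\right) \left(u + z\right)$ ($p{\left(z,u \right)} = \left(u + z\right) \left(141 + u\right) = \left(141 + u\right) \left(u + z\right)$)
$\left(p{\left(368,W \right)} + r\right) + 259235 = \left(\left(287^{2} + 141 \cdot 287 + 141 \cdot 368 + 287 \cdot 368\right) - 3267\right) + 259235 = \left(\left(82369 + 40467 + 51888 + 105616\right) - 3267\right) + 259235 = \left(280340 - 3267\right) + 259235 = 277073 + 259235 = 536308$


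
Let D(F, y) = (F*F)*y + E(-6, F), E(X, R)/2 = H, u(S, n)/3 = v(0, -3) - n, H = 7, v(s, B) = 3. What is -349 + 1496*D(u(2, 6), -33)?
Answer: -3978213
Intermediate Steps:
u(S, n) = 9 - 3*n (u(S, n) = 3*(3 - n) = 9 - 3*n)
E(X, R) = 14 (E(X, R) = 2*7 = 14)
D(F, y) = 14 + y*F² (D(F, y) = (F*F)*y + 14 = F²*y + 14 = y*F² + 14 = 14 + y*F²)
-349 + 1496*D(u(2, 6), -33) = -349 + 1496*(14 - 33*(9 - 3*6)²) = -349 + 1496*(14 - 33*(9 - 18)²) = -349 + 1496*(14 - 33*(-9)²) = -349 + 1496*(14 - 33*81) = -349 + 1496*(14 - 2673) = -349 + 1496*(-2659) = -349 - 3977864 = -3978213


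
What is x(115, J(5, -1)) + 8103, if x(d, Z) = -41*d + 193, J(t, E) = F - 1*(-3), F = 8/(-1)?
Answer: 3581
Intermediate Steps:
F = -8 (F = 8*(-1) = -8)
J(t, E) = -5 (J(t, E) = -8 - 1*(-3) = -8 + 3 = -5)
x(d, Z) = 193 - 41*d
x(115, J(5, -1)) + 8103 = (193 - 41*115) + 8103 = (193 - 4715) + 8103 = -4522 + 8103 = 3581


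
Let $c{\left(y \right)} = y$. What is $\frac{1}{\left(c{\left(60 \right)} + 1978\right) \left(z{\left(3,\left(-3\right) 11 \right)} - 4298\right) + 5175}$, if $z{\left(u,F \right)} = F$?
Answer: $- \frac{1}{8821403} \approx -1.1336 \cdot 10^{-7}$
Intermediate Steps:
$\frac{1}{\left(c{\left(60 \right)} + 1978\right) \left(z{\left(3,\left(-3\right) 11 \right)} - 4298\right) + 5175} = \frac{1}{\left(60 + 1978\right) \left(\left(-3\right) 11 - 4298\right) + 5175} = \frac{1}{2038 \left(-33 - 4298\right) + 5175} = \frac{1}{2038 \left(-4331\right) + 5175} = \frac{1}{-8826578 + 5175} = \frac{1}{-8821403} = - \frac{1}{8821403}$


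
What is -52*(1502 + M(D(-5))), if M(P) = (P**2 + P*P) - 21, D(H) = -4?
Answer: -78676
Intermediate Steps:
M(P) = -21 + 2*P**2 (M(P) = (P**2 + P**2) - 21 = 2*P**2 - 21 = -21 + 2*P**2)
-52*(1502 + M(D(-5))) = -52*(1502 + (-21 + 2*(-4)**2)) = -52*(1502 + (-21 + 2*16)) = -52*(1502 + (-21 + 32)) = -52*(1502 + 11) = -52*1513 = -78676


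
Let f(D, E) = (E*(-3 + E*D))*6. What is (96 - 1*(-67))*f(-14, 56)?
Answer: -43102416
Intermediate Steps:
f(D, E) = 6*E*(-3 + D*E) (f(D, E) = (E*(-3 + D*E))*6 = 6*E*(-3 + D*E))
(96 - 1*(-67))*f(-14, 56) = (96 - 1*(-67))*(6*56*(-3 - 14*56)) = (96 + 67)*(6*56*(-3 - 784)) = 163*(6*56*(-787)) = 163*(-264432) = -43102416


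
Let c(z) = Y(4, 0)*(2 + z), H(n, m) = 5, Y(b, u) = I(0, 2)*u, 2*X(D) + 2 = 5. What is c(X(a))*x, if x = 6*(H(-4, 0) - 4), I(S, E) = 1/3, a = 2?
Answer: 0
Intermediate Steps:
X(D) = 3/2 (X(D) = -1 + (½)*5 = -1 + 5/2 = 3/2)
I(S, E) = ⅓
Y(b, u) = u/3
x = 6 (x = 6*(5 - 4) = 6*1 = 6)
c(z) = 0 (c(z) = ((⅓)*0)*(2 + z) = 0*(2 + z) = 0)
c(X(a))*x = 0*6 = 0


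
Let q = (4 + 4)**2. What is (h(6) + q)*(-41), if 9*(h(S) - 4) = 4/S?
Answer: -75358/27 ≈ -2791.0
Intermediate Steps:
h(S) = 4 + 4/(9*S) (h(S) = 4 + (4/S)/9 = 4 + 4/(9*S))
q = 64 (q = 8**2 = 64)
(h(6) + q)*(-41) = ((4 + (4/9)/6) + 64)*(-41) = ((4 + (4/9)*(1/6)) + 64)*(-41) = ((4 + 2/27) + 64)*(-41) = (110/27 + 64)*(-41) = (1838/27)*(-41) = -75358/27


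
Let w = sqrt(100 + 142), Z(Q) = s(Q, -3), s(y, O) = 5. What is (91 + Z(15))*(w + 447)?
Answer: 42912 + 1056*sqrt(2) ≈ 44405.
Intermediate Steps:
Z(Q) = 5
w = 11*sqrt(2) (w = sqrt(242) = 11*sqrt(2) ≈ 15.556)
(91 + Z(15))*(w + 447) = (91 + 5)*(11*sqrt(2) + 447) = 96*(447 + 11*sqrt(2)) = 42912 + 1056*sqrt(2)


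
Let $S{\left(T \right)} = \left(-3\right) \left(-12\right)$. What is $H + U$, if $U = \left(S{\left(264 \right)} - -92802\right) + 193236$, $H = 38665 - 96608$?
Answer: $228131$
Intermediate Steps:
$S{\left(T \right)} = 36$
$H = -57943$ ($H = 38665 - 96608 = -57943$)
$U = 286074$ ($U = \left(36 - -92802\right) + 193236 = \left(36 + 92802\right) + 193236 = 92838 + 193236 = 286074$)
$H + U = -57943 + 286074 = 228131$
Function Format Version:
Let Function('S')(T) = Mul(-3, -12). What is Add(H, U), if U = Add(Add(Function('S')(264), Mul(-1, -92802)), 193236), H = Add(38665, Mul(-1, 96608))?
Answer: 228131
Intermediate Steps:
Function('S')(T) = 36
H = -57943 (H = Add(38665, -96608) = -57943)
U = 286074 (U = Add(Add(36, Mul(-1, -92802)), 193236) = Add(Add(36, 92802), 193236) = Add(92838, 193236) = 286074)
Add(H, U) = Add(-57943, 286074) = 228131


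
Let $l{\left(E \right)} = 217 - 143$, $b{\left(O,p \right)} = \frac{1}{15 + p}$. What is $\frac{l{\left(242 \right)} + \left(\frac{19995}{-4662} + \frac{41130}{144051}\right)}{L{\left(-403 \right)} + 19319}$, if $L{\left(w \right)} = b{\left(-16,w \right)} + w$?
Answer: $\frac{1013268783598}{273827469699063} \approx 0.0037004$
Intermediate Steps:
$l{\left(E \right)} = 74$ ($l{\left(E \right)} = 217 - 143 = 74$)
$L{\left(w \right)} = w + \frac{1}{15 + w}$ ($L{\left(w \right)} = \frac{1}{15 + w} + w = w + \frac{1}{15 + w}$)
$\frac{l{\left(242 \right)} + \left(\frac{19995}{-4662} + \frac{41130}{144051}\right)}{L{\left(-403 \right)} + 19319} = \frac{74 + \left(\frac{19995}{-4662} + \frac{41130}{144051}\right)}{\frac{1 - 403 \left(15 - 403\right)}{15 - 403} + 19319} = \frac{74 + \left(19995 \left(- \frac{1}{4662}\right) + 41130 \cdot \frac{1}{144051}\right)}{\frac{1 - -156364}{-388} + 19319} = \frac{74 + \left(- \frac{6665}{1554} + \frac{13710}{48017}\right)}{- \frac{1 + 156364}{388} + 19319} = \frac{74 - \frac{298727965}{74618418}}{\left(- \frac{1}{388}\right) 156365 + 19319} = \frac{5223034967}{74618418 \left(- \frac{156365}{388} + 19319\right)} = \frac{5223034967}{74618418 \cdot \frac{7339407}{388}} = \frac{5223034967}{74618418} \cdot \frac{388}{7339407} = \frac{1013268783598}{273827469699063}$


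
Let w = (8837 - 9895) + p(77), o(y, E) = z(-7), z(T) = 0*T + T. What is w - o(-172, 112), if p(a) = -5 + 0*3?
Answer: -1056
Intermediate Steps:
p(a) = -5 (p(a) = -5 + 0 = -5)
z(T) = T (z(T) = 0 + T = T)
o(y, E) = -7
w = -1063 (w = (8837 - 9895) - 5 = -1058 - 5 = -1063)
w - o(-172, 112) = -1063 - 1*(-7) = -1063 + 7 = -1056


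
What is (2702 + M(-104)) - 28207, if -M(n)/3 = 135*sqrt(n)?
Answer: -25505 - 810*I*sqrt(26) ≈ -25505.0 - 4130.2*I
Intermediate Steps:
M(n) = -405*sqrt(n)
(2702 + M(-104)) - 28207 = (2702 - 810*I*sqrt(26)) - 28207 = -25505 - 810*I*sqrt(26)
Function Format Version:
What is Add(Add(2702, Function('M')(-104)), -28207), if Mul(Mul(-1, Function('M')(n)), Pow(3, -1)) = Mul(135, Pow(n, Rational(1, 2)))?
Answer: Add(-25505, Mul(-810, I, Pow(26, Rational(1, 2)))) ≈ Add(-25505., Mul(-4130.2, I))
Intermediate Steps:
Function('M')(n) = Mul(-405, Pow(n, Rational(1, 2))) (Function('M')(n) = Mul(-3, Mul(135, Pow(n, Rational(1, 2)))) = Mul(-405, Pow(n, Rational(1, 2))))
Add(Add(2702, Function('M')(-104)), -28207) = Add(Add(2702, Mul(-405, Pow(-104, Rational(1, 2)))), -28207) = Add(Add(2702, Mul(-405, Mul(2, I, Pow(26, Rational(1, 2))))), -28207) = Add(Add(2702, Mul(-810, I, Pow(26, Rational(1, 2)))), -28207) = Add(-25505, Mul(-810, I, Pow(26, Rational(1, 2))))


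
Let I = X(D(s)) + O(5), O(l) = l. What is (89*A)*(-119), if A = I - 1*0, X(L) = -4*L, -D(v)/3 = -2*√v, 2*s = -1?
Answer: -52955 + 127092*I*√2 ≈ -52955.0 + 1.7974e+5*I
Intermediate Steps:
s = -½ (s = (½)*(-1) = -½ ≈ -0.50000)
D(v) = 6*√v (D(v) = -(-6)*√v = 6*√v)
I = 5 - 12*I*√2 (I = -24*√(-½) + 5 = -24*I*√2/2 + 5 = -12*I*√2 + 5 = 5 - 12*I*√2 ≈ 5.0 - 16.971*I)
A = 5 - 12*I*√2 (A = (5 - 12*I*√2) - 1*0 = (5 - 12*I*√2) + 0 = 5 - 12*I*√2 ≈ 5.0 - 16.971*I)
(89*A)*(-119) = (89*(5 - 12*I*√2))*(-119) = (445 - 1068*I*√2)*(-119) = -52955 + 127092*I*√2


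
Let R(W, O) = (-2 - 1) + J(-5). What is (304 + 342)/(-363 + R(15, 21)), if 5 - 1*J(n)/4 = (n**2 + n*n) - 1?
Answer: -323/271 ≈ -1.1919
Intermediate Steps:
J(n) = 24 - 8*n**2 (J(n) = 20 - 4*((n**2 + n*n) - 1) = 20 - 4*((n**2 + n**2) - 1) = 20 - 4*(2*n**2 - 1) = 20 - 4*(-1 + 2*n**2) = 20 + (4 - 8*n**2) = 24 - 8*n**2)
R(W, O) = -179 (R(W, O) = (-2 - 1) + (24 - 8*(-5)**2) = -3 + (24 - 8*25) = -3 + (24 - 200) = -3 - 176 = -179)
(304 + 342)/(-363 + R(15, 21)) = (304 + 342)/(-363 - 179) = 646/(-542) = 646*(-1/542) = -323/271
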